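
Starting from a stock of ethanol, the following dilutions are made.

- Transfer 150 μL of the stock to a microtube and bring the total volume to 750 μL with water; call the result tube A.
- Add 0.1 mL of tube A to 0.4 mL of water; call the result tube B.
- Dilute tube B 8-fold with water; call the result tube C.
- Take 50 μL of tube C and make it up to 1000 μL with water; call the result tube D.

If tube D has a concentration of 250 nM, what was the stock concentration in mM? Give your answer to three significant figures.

Step 1: 150 μL brought to 750 μL → factor 750/150 = 5
Step 2: 0.1 mL + 0.4 mL = 0.5 mL total → factor 0.5/0.1 = 5
Step 3: 8-fold → factor 8
Step 4: 50 μL brought to 1000 μL → factor 1000/50 = 20
Overall dilution factor = 5 × 5 × 8 × 20 = 4000
Stock = 250 nM × 4000 = 1.000 × 10^6 nM = 1.00 mM

1.00 mM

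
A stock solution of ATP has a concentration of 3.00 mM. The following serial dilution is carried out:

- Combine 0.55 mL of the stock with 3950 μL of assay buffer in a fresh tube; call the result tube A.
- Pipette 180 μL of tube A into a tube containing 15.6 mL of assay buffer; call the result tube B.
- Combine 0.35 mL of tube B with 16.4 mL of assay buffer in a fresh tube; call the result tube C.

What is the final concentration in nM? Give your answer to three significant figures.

87.4 nM

Step 1: 0.55 mL + 3950 μL = 4.5 mL total → factor 4.5/0.55 = 8.1818
Step 2: 180 μL + 15.6 mL = 15780 μL total → factor 15780/180 = 87.667
Step 3: 0.35 mL + 16.4 mL = 16.75 mL total → factor 16.75/0.35 = 47.857
Overall dilution factor = 8.1818 × 87.667 × 47.857 = 34327
Final = 3.00 mM / 34327 = 8.740 × 10^-5 mM = 87.4 nM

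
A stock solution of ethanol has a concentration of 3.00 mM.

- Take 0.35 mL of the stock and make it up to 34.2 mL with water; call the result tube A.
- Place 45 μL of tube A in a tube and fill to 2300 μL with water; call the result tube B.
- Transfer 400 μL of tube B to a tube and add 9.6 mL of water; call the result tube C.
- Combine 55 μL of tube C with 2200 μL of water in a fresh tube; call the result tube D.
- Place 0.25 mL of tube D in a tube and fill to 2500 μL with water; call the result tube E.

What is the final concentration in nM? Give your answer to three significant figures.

0.0586 nM

Step 1: 0.35 mL brought to 34.2 mL → factor 34.2/0.35 = 97.714
Step 2: 45 μL brought to 2300 μL → factor 2300/45 = 51.111
Step 3: 400 μL + 9.6 mL = 10000 μL total → factor 10000/400 = 25
Step 4: 55 μL + 2200 μL = 2255 μL total → factor 2255/55 = 41
Step 5: 0.25 mL brought to 2500 μL → factor 2.5/0.25 = 10
Overall dilution factor = 97.714 × 51.111 × 25 × 41 × 10 = 5.1191 × 10^7
Final = 3.00 mM / 5.1191 × 10^7 = 5.860 × 10^-8 mM = 0.0586 nM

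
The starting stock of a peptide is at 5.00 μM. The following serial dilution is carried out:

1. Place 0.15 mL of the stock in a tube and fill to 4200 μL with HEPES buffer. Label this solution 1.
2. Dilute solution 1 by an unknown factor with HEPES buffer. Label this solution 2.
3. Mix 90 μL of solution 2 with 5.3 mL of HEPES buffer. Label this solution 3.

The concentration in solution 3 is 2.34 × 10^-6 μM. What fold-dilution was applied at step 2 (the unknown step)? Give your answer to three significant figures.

Step 1: 0.15 mL brought to 4200 μL → factor 4.2/0.15 = 28
Step 2: unknown factor x
Step 3: 90 μL + 5.3 mL = 5390 μL total → factor 5390/90 = 59.889
Product of known-step factors = 1676.9
Overall factor = 5.00 μM / (2.34 × 10^-6 μM) = 2.1368 × 10^6
x = 2.1368 × 10^6 / 1676.9 = 1.27 × 10^3

1.27 × 10^3-fold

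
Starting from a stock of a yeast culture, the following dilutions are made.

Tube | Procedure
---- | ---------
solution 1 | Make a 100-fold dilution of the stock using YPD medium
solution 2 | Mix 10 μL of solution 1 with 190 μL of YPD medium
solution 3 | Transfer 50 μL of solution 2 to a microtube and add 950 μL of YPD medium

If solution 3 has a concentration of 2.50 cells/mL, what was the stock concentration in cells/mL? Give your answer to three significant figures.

1.00 × 10^5 cells/mL

Step 1: 100-fold → factor 100
Step 2: 10 μL + 190 μL = 200 μL total → factor 200/10 = 20
Step 3: 50 μL + 950 μL = 1000 μL total → factor 1000/50 = 20
Overall dilution factor = 100 × 20 × 20 = 40000
Stock = 2.50 cells/mL × 40000 = 1.00 × 10^5 cells/mL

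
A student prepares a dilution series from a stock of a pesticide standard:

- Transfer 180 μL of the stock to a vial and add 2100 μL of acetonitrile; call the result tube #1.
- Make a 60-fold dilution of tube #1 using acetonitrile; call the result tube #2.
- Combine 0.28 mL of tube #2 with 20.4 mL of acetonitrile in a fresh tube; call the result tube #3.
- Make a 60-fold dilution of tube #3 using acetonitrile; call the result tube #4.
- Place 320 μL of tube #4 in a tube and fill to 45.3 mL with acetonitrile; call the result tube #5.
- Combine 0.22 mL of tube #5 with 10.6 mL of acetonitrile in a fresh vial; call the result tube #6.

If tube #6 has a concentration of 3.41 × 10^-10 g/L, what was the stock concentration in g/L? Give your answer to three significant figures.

8.00 g/L

Step 1: 180 μL + 2100 μL = 2280 μL total → factor 2280/180 = 12.667
Step 2: 60-fold → factor 60
Step 3: 0.28 mL + 20.4 mL = 20.68 mL total → factor 20.68/0.28 = 73.857
Step 4: 60-fold → factor 60
Step 5: 320 μL brought to 45.3 mL → factor 45300/320 = 141.56
Step 6: 0.22 mL + 10.6 mL = 10.82 mL total → factor 10.82/0.22 = 49.182
Overall dilution factor = 12.667 × 60 × 73.857 × 60 × 141.56 × 49.182 = 2.3448 × 10^10
Stock = 3.41 × 10^-10 g/L × 2.3448 × 10^10 = 8.00 g/L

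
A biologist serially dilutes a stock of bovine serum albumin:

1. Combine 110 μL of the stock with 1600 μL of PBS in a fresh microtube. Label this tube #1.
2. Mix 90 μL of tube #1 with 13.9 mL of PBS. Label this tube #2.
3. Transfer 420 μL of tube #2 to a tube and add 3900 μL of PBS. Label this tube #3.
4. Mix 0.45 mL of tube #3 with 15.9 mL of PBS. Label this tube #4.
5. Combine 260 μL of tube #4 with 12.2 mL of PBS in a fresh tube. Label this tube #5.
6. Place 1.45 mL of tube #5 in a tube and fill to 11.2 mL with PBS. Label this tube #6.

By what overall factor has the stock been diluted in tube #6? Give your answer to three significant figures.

Step 1: 110 μL + 1600 μL = 1710 μL total → factor 1710/110 = 15.545
Step 2: 90 μL + 13.9 mL = 13990 μL total → factor 13990/90 = 155.44
Step 3: 420 μL + 3900 μL = 4320 μL total → factor 4320/420 = 10.286
Step 4: 0.45 mL + 15.9 mL = 16.35 mL total → factor 16.35/0.45 = 36.333
Step 5: 260 μL + 12.2 mL = 12460 μL total → factor 12460/260 = 47.923
Step 6: 1.45 mL brought to 11.2 mL → factor 11.2/1.45 = 7.7241
Overall dilution factor = 15.545 × 155.44 × 10.286 × 36.333 × 47.923 × 7.7241 = 3.3428 × 10^8

3.34 × 10^8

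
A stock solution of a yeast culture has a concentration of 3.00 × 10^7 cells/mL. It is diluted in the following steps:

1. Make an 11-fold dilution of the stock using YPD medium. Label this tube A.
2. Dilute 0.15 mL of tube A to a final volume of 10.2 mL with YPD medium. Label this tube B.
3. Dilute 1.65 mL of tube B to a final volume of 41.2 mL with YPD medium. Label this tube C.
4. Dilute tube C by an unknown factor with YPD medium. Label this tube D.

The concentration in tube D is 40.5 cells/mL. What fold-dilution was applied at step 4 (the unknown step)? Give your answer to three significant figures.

Step 1: 11-fold → factor 11
Step 2: 0.15 mL brought to 10.2 mL → factor 10.2/0.15 = 68
Step 3: 1.65 mL brought to 41.2 mL → factor 41.2/1.65 = 24.97
Step 4: unknown factor x
Product of known-step factors = 18677
Overall factor = 3.00 × 10^7 cells/mL / (40.5 cells/mL) = 7.4074 × 10^5
x = 7.4074 × 10^5 / 18677 = 39.7

39.7-fold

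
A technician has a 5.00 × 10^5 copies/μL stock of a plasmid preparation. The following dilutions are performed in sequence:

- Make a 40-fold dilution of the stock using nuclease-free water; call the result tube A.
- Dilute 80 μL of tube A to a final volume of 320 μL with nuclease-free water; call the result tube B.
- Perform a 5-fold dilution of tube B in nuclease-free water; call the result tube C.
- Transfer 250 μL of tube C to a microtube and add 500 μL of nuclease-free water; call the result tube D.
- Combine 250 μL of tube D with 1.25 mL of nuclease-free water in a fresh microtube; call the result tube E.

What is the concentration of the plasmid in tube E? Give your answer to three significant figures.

Step 1: 40-fold → factor 40
Step 2: 80 μL brought to 320 μL → factor 320/80 = 4
Step 3: 5-fold → factor 5
Step 4: 250 μL + 500 μL = 750 μL total → factor 750/250 = 3
Step 5: 250 μL + 1.25 mL = 1500 μL total → factor 1500/250 = 6
Overall dilution factor = 40 × 4 × 5 × 3 × 6 = 14400
Final = 5.00 × 10^5 copies/μL / 14400 = 34.7 copies/μL

34.7 copies/μL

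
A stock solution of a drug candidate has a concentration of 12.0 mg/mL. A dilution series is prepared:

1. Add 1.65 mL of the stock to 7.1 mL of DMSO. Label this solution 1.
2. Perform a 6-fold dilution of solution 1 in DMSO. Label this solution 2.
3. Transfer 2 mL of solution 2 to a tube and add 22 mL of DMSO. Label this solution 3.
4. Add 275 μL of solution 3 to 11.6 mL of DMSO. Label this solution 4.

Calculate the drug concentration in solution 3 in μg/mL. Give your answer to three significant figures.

Step 1: 1.65 mL + 7.1 mL = 8.75 mL total → factor 8.75/1.65 = 5.303
Step 2: 6-fold → factor 6
Step 3: 2 mL + 22 mL = 24 mL total → factor 24/2 = 12
Dilution factor through solution 3 = 5.303 × 6 × 12 = 381.82
[solution 3] = 12.0 mg/mL / 381.82 = 0.03143 mg/mL = 31.4 μg/mL

31.4 μg/mL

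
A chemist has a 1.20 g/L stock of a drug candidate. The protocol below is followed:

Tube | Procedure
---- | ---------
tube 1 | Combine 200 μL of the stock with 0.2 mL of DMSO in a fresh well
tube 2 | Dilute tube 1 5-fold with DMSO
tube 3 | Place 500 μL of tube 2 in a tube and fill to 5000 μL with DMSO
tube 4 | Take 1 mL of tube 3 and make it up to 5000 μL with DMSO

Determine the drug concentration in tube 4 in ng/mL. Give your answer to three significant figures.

Step 1: 200 μL + 0.2 mL = 400 μL total → factor 400/200 = 2
Step 2: 5-fold → factor 5
Step 3: 500 μL brought to 5000 μL → factor 5000/500 = 10
Step 4: 1 mL brought to 5000 μL → factor 5/1 = 5
Overall dilution factor = 2 × 5 × 10 × 5 = 500
Final = 1.20 g/L / 500 = 0.002400 g/L = 2.40 × 10^3 ng/mL

2.40 × 10^3 ng/mL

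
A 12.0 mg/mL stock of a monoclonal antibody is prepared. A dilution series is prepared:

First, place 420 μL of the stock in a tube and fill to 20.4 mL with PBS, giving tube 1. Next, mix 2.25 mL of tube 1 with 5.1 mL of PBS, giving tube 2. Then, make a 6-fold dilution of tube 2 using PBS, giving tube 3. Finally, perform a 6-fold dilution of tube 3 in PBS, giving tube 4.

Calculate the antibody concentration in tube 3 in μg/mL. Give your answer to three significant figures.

12.6 μg/mL

Step 1: 420 μL brought to 20.4 mL → factor 20400/420 = 48.571
Step 2: 2.25 mL + 5.1 mL = 7.35 mL total → factor 7.35/2.25 = 3.2667
Step 3: 6-fold → factor 6
Dilution factor through tube 3 = 48.571 × 3.2667 × 6 = 952
[tube 3] = 12.0 mg/mL / 952 = 0.01261 mg/mL = 12.6 μg/mL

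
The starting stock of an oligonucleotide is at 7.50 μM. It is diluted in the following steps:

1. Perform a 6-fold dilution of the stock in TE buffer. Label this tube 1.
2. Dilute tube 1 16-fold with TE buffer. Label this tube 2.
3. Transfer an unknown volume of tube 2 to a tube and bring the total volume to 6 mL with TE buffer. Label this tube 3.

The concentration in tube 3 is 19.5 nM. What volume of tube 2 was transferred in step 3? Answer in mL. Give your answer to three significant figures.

Step 1: 6-fold → factor 6
Step 2: 16-fold → factor 16
Step 3: v brought to 6 mL → factor = 6 mL/v
Product of known-step factors = 96
Overall factor = 7.50 μM / (19.5 nM) = 384.62
Step-3 factor = 384.62 / 96 = 4.0064
v = 6 mL / 4.0064 = 1.50 mL

1.50 mL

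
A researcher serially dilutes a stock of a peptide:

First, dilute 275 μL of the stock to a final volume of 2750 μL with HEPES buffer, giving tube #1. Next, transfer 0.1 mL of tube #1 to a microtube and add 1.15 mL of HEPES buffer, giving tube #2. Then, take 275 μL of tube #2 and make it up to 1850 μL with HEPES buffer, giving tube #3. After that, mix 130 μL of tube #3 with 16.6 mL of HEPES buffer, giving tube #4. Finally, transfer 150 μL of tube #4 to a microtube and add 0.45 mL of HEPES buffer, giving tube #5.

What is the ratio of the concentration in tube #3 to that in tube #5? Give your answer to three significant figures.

515

Step 1: 275 μL brought to 2750 μL → factor 2750/275 = 10
Step 2: 0.1 mL + 1.15 mL = 1.25 mL total → factor 1.25/0.1 = 12.5
Step 3: 275 μL brought to 1850 μL → factor 1850/275 = 6.7273
Step 4: 130 μL + 16.6 mL = 16730 μL total → factor 16730/130 = 128.69
Step 5: 150 μL + 0.45 mL = 600 μL total → factor 600/150 = 4
Dilution factor to tube #3 = 840.91; to tube #5 = 4.3287 × 10^5
[tube #3]/[tube #5] = (factor to tube #5)/(factor to tube #3) = 4.3287 × 10^5/840.91 = 515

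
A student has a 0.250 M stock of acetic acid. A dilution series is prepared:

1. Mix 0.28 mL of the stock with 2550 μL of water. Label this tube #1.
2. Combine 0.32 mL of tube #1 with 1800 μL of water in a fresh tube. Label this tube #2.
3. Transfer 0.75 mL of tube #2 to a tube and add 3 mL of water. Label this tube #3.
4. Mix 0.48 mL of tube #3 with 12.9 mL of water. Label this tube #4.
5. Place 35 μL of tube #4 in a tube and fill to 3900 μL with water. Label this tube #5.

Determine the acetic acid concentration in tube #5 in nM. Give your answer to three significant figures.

Step 1: 0.28 mL + 2550 μL = 2.83 mL total → factor 2.83/0.28 = 10.107
Step 2: 0.32 mL + 1800 μL = 2.12 mL total → factor 2.12/0.32 = 6.625
Step 3: 0.75 mL + 3 mL = 3.75 mL total → factor 3.75/0.75 = 5
Step 4: 0.48 mL + 12.9 mL = 13.38 mL total → factor 13.38/0.48 = 27.875
Step 5: 35 μL brought to 3900 μL → factor 3900/35 = 111.43
Overall dilution factor = 10.107 × 6.625 × 5 × 27.875 × 111.43 = 1.0399 × 10^6
Final = 0.250 M / 1.0399 × 10^6 = 2.404 × 10^-7 M = 240 nM

240 nM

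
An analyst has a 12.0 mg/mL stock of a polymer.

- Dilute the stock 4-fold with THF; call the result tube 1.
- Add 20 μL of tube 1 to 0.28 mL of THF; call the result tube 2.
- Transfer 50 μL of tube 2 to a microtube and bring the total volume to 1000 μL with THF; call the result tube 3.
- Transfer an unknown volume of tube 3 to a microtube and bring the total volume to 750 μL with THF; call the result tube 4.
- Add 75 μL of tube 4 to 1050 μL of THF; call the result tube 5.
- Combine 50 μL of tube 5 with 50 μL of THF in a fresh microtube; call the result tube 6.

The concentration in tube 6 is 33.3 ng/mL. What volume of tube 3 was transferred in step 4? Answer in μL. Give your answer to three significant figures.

74.9 μL

Step 1: 4-fold → factor 4
Step 2: 20 μL + 0.28 mL = 300 μL total → factor 300/20 = 15
Step 3: 50 μL brought to 1000 μL → factor 1000/50 = 20
Step 4: v brought to 750 μL → factor = 750 μL/v
Step 5: 75 μL + 1050 μL = 1125 μL total → factor 1125/75 = 15
Step 6: 50 μL + 50 μL = 100 μL total → factor 100/50 = 2
Product of known-step factors = 36000
Overall factor = 12.0 mg/mL / (33.3 ng/mL) = 3.6036 × 10^5
Step-4 factor = 3.6036 × 10^5 / 36000 = 10.01
v = 750 μL / 10.01 = 74.9 μL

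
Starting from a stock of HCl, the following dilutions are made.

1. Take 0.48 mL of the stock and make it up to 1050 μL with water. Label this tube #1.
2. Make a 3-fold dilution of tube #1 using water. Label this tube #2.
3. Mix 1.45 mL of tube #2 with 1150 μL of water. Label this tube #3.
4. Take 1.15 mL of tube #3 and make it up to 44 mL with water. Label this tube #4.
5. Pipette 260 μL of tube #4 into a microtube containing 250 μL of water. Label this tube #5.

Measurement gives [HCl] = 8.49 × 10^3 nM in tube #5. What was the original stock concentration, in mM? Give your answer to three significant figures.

7.50 mM

Step 1: 0.48 mL brought to 1050 μL → factor 1.05/0.48 = 2.1875
Step 2: 3-fold → factor 3
Step 3: 1.45 mL + 1150 μL = 2.6 mL total → factor 2.6/1.45 = 1.7931
Step 4: 1.15 mL brought to 44 mL → factor 44/1.15 = 38.261
Step 5: 260 μL + 250 μL = 510 μL total → factor 510/260 = 1.9615
Overall dilution factor = 2.1875 × 3 × 1.7931 × 38.261 × 1.9615 = 883.13
Stock = 8.49 × 10^3 nM × 883.13 = 7.498 × 10^6 nM = 7.50 mM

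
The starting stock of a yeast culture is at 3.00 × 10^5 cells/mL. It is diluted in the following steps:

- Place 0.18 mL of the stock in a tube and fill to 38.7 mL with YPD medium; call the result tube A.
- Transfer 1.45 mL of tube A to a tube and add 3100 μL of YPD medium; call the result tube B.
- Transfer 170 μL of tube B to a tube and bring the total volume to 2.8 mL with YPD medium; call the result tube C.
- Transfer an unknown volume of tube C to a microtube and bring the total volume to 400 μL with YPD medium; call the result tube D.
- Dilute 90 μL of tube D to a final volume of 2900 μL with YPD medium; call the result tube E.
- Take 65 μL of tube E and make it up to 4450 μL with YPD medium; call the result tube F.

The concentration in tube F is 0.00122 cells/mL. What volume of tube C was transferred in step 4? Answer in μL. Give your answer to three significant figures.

39.9 μL

Step 1: 0.18 mL brought to 38.7 mL → factor 38.7/0.18 = 215
Step 2: 1.45 mL + 3100 μL = 4.55 mL total → factor 4.55/1.45 = 3.1379
Step 3: 170 μL brought to 2.8 mL → factor 2800/170 = 16.471
Step 4: v brought to 400 μL → factor = 400 μL/v
Step 5: 90 μL brought to 2900 μL → factor 2900/90 = 32.222
Step 6: 65 μL brought to 4450 μL → factor 4450/65 = 68.462
Product of known-step factors = 2.4513 × 10^7
Overall factor = 3.00 × 10^5 cells/mL / (0.00122 cells/mL) = 2.459 × 10^8
Step-4 factor = 2.459 × 10^8 / 2.4513 × 10^7 = 10.032
v = 400 μL / 10.032 = 39.9 μL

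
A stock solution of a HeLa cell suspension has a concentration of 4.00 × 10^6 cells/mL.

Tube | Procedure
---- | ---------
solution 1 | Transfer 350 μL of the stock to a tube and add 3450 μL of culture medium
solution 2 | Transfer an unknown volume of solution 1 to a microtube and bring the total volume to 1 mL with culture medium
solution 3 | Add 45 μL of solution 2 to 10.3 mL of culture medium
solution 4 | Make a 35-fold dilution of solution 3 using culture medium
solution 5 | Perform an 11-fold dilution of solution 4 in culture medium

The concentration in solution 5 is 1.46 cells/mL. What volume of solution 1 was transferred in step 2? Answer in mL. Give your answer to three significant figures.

Step 1: 350 μL + 3450 μL = 3800 μL total → factor 3800/350 = 10.857
Step 2: v brought to 1 mL → factor = 1 mL/v
Step 3: 45 μL + 10.3 mL = 10345 μL total → factor 10345/45 = 229.89
Step 4: 35-fold → factor 35
Step 5: 11-fold → factor 11
Product of known-step factors = 9.6094 × 10^5
Overall factor = 4.00 × 10^6 cells/mL / (1.46 cells/mL) = 2.7397 × 10^6
Step-2 factor = 2.7397 × 10^6 / 9.6094 × 10^5 = 2.8511
v = 1 mL / 2.8511 = 0.351 mL

0.351 mL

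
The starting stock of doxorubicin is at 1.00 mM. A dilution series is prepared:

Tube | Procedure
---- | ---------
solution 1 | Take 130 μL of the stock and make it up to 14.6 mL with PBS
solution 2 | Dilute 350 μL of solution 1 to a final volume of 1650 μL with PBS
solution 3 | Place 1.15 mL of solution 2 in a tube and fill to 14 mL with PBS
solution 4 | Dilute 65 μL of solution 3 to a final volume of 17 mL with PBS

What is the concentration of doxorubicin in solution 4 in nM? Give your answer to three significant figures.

0.593 nM

Step 1: 130 μL brought to 14.6 mL → factor 14600/130 = 112.31
Step 2: 350 μL brought to 1650 μL → factor 1650/350 = 4.7143
Step 3: 1.15 mL brought to 14 mL → factor 14/1.15 = 12.174
Step 4: 65 μL brought to 17 mL → factor 17000/65 = 261.54
Overall dilution factor = 112.31 × 4.7143 × 12.174 × 261.54 = 1.6857 × 10^6
Final = 1.00 mM / 1.6857 × 10^6 = 5.932 × 10^-7 mM = 0.593 nM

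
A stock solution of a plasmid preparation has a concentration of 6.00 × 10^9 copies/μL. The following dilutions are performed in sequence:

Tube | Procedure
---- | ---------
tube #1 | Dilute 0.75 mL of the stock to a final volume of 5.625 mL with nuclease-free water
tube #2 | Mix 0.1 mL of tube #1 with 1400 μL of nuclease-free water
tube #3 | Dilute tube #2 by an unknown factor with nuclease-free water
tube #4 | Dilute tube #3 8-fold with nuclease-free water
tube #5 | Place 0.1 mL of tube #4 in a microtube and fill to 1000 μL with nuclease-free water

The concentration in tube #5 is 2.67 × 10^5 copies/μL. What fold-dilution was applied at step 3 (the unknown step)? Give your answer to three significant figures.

2.50-fold

Step 1: 0.75 mL brought to 5.625 mL → factor 5.625/0.75 = 7.5
Step 2: 0.1 mL + 1400 μL = 1.5 mL total → factor 1.5/0.1 = 15
Step 3: unknown factor x
Step 4: 8-fold → factor 8
Step 5: 0.1 mL brought to 1000 μL → factor 1/0.1 = 10
Product of known-step factors = 9000
Overall factor = 6.00 × 10^9 copies/μL / (2.67 × 10^5 copies/μL) = 22472
x = 22472 / 9000 = 2.50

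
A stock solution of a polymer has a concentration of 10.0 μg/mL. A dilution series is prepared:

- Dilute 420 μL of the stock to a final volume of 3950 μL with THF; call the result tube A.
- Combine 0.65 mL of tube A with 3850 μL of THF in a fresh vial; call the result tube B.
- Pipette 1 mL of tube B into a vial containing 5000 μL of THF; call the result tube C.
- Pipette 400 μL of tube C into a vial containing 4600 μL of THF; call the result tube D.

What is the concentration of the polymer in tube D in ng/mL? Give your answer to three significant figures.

Step 1: 420 μL brought to 3950 μL → factor 3950/420 = 9.4048
Step 2: 0.65 mL + 3850 μL = 4.5 mL total → factor 4.5/0.65 = 6.9231
Step 3: 1 mL + 5000 μL = 6 mL total → factor 6/1 = 6
Step 4: 400 μL + 4600 μL = 5000 μL total → factor 5000/400 = 12.5
Overall dilution factor = 9.4048 × 6.9231 × 6 × 12.5 = 4883.2
Final = 10.0 μg/mL / 4883.2 = 0.002048 μg/mL = 2.05 ng/mL

2.05 ng/mL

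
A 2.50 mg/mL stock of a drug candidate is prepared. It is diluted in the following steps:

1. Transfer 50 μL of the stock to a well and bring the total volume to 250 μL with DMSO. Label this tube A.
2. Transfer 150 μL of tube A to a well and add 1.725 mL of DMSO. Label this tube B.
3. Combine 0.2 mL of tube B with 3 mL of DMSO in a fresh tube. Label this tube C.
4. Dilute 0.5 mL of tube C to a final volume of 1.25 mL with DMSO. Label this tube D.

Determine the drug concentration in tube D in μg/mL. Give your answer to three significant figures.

Step 1: 50 μL brought to 250 μL → factor 250/50 = 5
Step 2: 150 μL + 1.725 mL = 1875 μL total → factor 1875/150 = 12.5
Step 3: 0.2 mL + 3 mL = 3.2 mL total → factor 3.2/0.2 = 16
Step 4: 0.5 mL brought to 1.25 mL → factor 1.25/0.5 = 2.5
Overall dilution factor = 5 × 12.5 × 16 × 2.5 = 2500
Final = 2.50 mg/mL / 2500 = 0.001000 mg/mL = 1.00 μg/mL

1.00 μg/mL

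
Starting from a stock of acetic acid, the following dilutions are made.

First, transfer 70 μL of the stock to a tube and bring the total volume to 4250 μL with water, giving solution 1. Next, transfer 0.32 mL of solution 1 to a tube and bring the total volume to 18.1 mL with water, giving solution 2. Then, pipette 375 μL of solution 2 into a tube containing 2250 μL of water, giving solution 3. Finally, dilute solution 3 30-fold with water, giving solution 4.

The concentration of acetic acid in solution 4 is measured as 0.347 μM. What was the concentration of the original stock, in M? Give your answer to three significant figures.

0.250 M

Step 1: 70 μL brought to 4250 μL → factor 4250/70 = 60.714
Step 2: 0.32 mL brought to 18.1 mL → factor 18.1/0.32 = 56.562
Step 3: 375 μL + 2250 μL = 2625 μL total → factor 2625/375 = 7
Step 4: 30-fold → factor 30
Overall dilution factor = 60.714 × 56.562 × 7 × 30 = 7.2117 × 10^5
Stock = 0.347 μM × 7.2117 × 10^5 = 2.502 × 10^5 μM = 0.250 M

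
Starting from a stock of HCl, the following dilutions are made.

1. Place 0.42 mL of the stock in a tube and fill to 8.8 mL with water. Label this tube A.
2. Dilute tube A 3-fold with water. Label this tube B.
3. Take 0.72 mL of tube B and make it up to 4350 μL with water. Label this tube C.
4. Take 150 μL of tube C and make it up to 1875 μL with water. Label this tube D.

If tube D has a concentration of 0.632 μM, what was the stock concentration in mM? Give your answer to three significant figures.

3.00 mM

Step 1: 0.42 mL brought to 8.8 mL → factor 8.8/0.42 = 20.952
Step 2: 3-fold → factor 3
Step 3: 0.72 mL brought to 4350 μL → factor 4.35/0.72 = 6.0417
Step 4: 150 μL brought to 1875 μL → factor 1875/150 = 12.5
Overall dilution factor = 20.952 × 3 × 6.0417 × 12.5 = 4747
Stock = 0.632 μM × 4747 = 3000 μM = 3.00 mM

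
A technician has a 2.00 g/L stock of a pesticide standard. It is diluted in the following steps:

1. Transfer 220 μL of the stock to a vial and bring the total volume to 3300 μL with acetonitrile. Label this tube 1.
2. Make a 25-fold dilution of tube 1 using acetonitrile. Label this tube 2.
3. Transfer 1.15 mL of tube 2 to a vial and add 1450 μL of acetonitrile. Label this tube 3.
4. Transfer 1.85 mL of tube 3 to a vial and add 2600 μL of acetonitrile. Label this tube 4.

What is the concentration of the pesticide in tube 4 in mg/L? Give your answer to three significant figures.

0.981 mg/L

Step 1: 220 μL brought to 3300 μL → factor 3300/220 = 15
Step 2: 25-fold → factor 25
Step 3: 1.15 mL + 1450 μL = 2.6 mL total → factor 2.6/1.15 = 2.2609
Step 4: 1.85 mL + 2600 μL = 4.45 mL total → factor 4.45/1.85 = 2.4054
Overall dilution factor = 15 × 25 × 2.2609 × 2.4054 = 2039.4
Final = 2.00 g/L / 2039.4 = 0.0009807 g/L = 0.981 mg/L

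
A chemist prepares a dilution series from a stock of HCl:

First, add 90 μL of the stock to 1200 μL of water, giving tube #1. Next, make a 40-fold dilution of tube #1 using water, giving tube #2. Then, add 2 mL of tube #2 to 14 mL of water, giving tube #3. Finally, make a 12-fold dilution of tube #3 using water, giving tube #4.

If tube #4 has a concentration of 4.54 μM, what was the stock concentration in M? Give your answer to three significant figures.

Step 1: 90 μL + 1200 μL = 1290 μL total → factor 1290/90 = 14.333
Step 2: 40-fold → factor 40
Step 3: 2 mL + 14 mL = 16 mL total → factor 16/2 = 8
Step 4: 12-fold → factor 12
Overall dilution factor = 14.333 × 40 × 8 × 12 = 55040
Stock = 4.54 μM × 55040 = 2.499 × 10^5 μM = 0.250 M

0.250 M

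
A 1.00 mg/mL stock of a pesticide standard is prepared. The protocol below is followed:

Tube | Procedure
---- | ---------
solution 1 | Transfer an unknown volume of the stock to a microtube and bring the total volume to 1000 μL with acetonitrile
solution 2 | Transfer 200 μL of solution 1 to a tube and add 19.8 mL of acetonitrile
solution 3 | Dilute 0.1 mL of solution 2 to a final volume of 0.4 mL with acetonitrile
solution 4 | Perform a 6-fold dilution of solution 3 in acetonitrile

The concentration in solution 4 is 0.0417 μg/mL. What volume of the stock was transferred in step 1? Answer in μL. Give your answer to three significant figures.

100 μL

Step 1: v brought to 1000 μL → factor = 1000 μL/v
Step 2: 200 μL + 19.8 mL = 20000 μL total → factor 20000/200 = 100
Step 3: 0.1 mL brought to 0.4 mL → factor 0.4/0.1 = 4
Step 4: 6-fold → factor 6
Product of known-step factors = 2400
Overall factor = 1.00 mg/mL / (0.0417 μg/mL) = 23981
Step-1 factor = 23981 / 2400 = 9.992
v = 1000 μL / 9.992 = 100 μL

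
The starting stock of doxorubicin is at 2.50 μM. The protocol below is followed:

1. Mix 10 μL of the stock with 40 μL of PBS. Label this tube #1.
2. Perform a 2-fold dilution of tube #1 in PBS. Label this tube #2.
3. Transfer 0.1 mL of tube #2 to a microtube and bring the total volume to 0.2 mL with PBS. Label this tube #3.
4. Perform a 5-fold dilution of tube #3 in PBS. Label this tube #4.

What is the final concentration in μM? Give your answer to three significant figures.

0.0250 μM

Step 1: 10 μL + 40 μL = 50 μL total → factor 50/10 = 5
Step 2: 2-fold → factor 2
Step 3: 0.1 mL brought to 0.2 mL → factor 0.2/0.1 = 2
Step 4: 5-fold → factor 5
Overall dilution factor = 5 × 2 × 2 × 5 = 100
Final = 2.50 μM / 100 = 0.0250 μM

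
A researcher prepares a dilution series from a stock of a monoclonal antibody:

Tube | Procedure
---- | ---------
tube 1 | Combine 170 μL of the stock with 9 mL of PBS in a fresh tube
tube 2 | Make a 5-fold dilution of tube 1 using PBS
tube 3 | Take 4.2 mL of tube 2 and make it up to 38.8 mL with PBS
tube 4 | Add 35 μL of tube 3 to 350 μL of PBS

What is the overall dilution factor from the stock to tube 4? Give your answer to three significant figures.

2.74 × 10^4

Step 1: 170 μL + 9 mL = 9170 μL total → factor 9170/170 = 53.941
Step 2: 5-fold → factor 5
Step 3: 4.2 mL brought to 38.8 mL → factor 38.8/4.2 = 9.2381
Step 4: 35 μL + 350 μL = 385 μL total → factor 385/35 = 11
Overall dilution factor = 53.941 × 5 × 9.2381 × 11 = 27407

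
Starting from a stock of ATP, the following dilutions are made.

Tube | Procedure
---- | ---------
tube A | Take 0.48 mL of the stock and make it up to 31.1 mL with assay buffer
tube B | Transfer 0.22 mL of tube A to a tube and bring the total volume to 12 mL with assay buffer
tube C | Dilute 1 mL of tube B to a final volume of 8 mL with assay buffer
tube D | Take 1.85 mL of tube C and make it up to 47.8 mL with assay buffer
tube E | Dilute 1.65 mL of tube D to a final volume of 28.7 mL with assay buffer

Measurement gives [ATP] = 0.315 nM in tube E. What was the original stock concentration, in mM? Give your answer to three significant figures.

Step 1: 0.48 mL brought to 31.1 mL → factor 31.1/0.48 = 64.792
Step 2: 0.22 mL brought to 12 mL → factor 12/0.22 = 54.545
Step 3: 1 mL brought to 8 mL → factor 8/1 = 8
Step 4: 1.85 mL brought to 47.8 mL → factor 47.8/1.85 = 25.838
Step 5: 1.65 mL brought to 28.7 mL → factor 28.7/1.65 = 17.394
Overall dilution factor = 64.792 × 54.545 × 8 × 25.838 × 17.394 = 1.2706 × 10^7
Stock = 0.315 nM × 1.2706 × 10^7 = 4.003 × 10^6 nM = 4.00 mM

4.00 mM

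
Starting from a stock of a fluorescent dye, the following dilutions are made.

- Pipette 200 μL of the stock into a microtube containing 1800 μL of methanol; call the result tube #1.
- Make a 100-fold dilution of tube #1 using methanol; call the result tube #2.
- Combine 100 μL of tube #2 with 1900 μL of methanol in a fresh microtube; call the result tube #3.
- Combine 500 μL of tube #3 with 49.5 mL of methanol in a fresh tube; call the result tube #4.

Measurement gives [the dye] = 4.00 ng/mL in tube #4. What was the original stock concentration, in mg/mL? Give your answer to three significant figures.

8.00 mg/mL

Step 1: 200 μL + 1800 μL = 2000 μL total → factor 2000/200 = 10
Step 2: 100-fold → factor 100
Step 3: 100 μL + 1900 μL = 2000 μL total → factor 2000/100 = 20
Step 4: 500 μL + 49.5 mL = 50000 μL total → factor 50000/500 = 100
Overall dilution factor = 10 × 100 × 20 × 100 = 2 × 10^6
Stock = 4.00 ng/mL × 2 × 10^6 = 8.000 × 10^6 ng/mL = 8.00 mg/mL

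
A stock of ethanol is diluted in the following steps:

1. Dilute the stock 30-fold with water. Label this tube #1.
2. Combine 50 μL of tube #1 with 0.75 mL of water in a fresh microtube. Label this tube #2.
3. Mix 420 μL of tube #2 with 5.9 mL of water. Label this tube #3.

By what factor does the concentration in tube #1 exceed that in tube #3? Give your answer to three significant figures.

241

Step 1: 30-fold → factor 30
Step 2: 50 μL + 0.75 mL = 800 μL total → factor 800/50 = 16
Step 3: 420 μL + 5.9 mL = 6320 μL total → factor 6320/420 = 15.048
Dilution factor to tube #1 = 30; to tube #3 = 7222.9
[tube #1]/[tube #3] = (factor to tube #3)/(factor to tube #1) = 7222.9/30 = 241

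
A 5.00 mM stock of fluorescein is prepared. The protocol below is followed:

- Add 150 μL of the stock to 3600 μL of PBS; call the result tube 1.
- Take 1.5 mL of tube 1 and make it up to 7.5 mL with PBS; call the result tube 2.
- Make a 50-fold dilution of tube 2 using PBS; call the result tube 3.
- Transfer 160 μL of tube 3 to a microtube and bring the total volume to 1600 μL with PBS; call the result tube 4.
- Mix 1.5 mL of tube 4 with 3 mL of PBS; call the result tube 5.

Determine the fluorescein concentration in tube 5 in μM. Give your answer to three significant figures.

0.0267 μM

Step 1: 150 μL + 3600 μL = 3750 μL total → factor 3750/150 = 25
Step 2: 1.5 mL brought to 7.5 mL → factor 7.5/1.5 = 5
Step 3: 50-fold → factor 50
Step 4: 160 μL brought to 1600 μL → factor 1600/160 = 10
Step 5: 1.5 mL + 3 mL = 4.5 mL total → factor 4.5/1.5 = 3
Overall dilution factor = 25 × 5 × 50 × 10 × 3 = 1.875 × 10^5
Final = 5.00 mM / 1.875 × 10^5 = 2.667 × 10^-5 mM = 0.0267 μM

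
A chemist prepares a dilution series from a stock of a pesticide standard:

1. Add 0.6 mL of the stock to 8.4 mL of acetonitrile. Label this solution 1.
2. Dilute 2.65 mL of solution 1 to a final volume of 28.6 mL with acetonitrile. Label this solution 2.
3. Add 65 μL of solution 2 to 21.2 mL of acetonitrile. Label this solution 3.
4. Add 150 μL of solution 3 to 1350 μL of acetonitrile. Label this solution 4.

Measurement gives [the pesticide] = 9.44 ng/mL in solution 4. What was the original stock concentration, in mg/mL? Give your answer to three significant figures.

5.00 mg/mL

Step 1: 0.6 mL + 8.4 mL = 9 mL total → factor 9/0.6 = 15
Step 2: 2.65 mL brought to 28.6 mL → factor 28.6/2.65 = 10.792
Step 3: 65 μL + 21.2 mL = 21265 μL total → factor 21265/65 = 327.15
Step 4: 150 μL + 1350 μL = 1500 μL total → factor 1500/150 = 10
Overall dilution factor = 15 × 10.792 × 327.15 × 10 = 5.2962 × 10^5
Stock = 9.44 ng/mL × 5.2962 × 10^5 = 5.000 × 10^6 ng/mL = 5.00 mg/mL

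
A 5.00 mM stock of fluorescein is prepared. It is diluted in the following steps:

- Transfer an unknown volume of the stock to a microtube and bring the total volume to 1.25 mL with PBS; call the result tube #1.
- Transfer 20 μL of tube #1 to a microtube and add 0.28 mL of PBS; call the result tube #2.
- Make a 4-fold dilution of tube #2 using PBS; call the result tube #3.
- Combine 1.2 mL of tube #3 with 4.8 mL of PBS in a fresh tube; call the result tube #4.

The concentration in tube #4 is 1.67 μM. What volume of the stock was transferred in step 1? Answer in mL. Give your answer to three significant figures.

0.125 mL

Step 1: v brought to 1.25 mL → factor = 1.25 mL/v
Step 2: 20 μL + 0.28 mL = 300 μL total → factor 300/20 = 15
Step 3: 4-fold → factor 4
Step 4: 1.2 mL + 4.8 mL = 6 mL total → factor 6/1.2 = 5
Product of known-step factors = 300
Overall factor = 5.00 mM / (1.67 μM) = 2994
Step-1 factor = 2994 / 300 = 9.98
v = 1.25 mL / 9.98 = 0.125 mL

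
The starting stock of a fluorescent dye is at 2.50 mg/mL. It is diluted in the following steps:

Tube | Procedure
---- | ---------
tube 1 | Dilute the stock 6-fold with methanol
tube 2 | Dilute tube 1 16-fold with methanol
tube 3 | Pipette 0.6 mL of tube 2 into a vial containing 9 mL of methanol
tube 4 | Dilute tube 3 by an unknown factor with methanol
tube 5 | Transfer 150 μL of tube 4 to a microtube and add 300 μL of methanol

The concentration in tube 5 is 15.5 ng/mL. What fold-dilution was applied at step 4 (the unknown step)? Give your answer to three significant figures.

Step 1: 6-fold → factor 6
Step 2: 16-fold → factor 16
Step 3: 0.6 mL + 9 mL = 9.6 mL total → factor 9.6/0.6 = 16
Step 4: unknown factor x
Step 5: 150 μL + 300 μL = 450 μL total → factor 450/150 = 3
Product of known-step factors = 4608
Overall factor = 2.50 mg/mL / (15.5 ng/mL) = 1.6129 × 10^5
x = 1.6129 × 10^5 / 4608 = 35.0

35.0-fold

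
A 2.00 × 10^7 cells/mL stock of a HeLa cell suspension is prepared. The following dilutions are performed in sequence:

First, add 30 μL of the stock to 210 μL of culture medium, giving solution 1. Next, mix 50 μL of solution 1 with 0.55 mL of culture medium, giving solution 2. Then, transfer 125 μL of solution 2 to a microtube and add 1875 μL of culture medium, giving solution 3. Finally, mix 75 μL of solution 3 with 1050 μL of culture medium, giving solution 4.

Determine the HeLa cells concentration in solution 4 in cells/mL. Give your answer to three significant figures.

868 cells/mL

Step 1: 30 μL + 210 μL = 240 μL total → factor 240/30 = 8
Step 2: 50 μL + 0.55 mL = 600 μL total → factor 600/50 = 12
Step 3: 125 μL + 1875 μL = 2000 μL total → factor 2000/125 = 16
Step 4: 75 μL + 1050 μL = 1125 μL total → factor 1125/75 = 15
Overall dilution factor = 8 × 12 × 16 × 15 = 23040
Final = 2.00 × 10^7 cells/mL / 23040 = 868 cells/mL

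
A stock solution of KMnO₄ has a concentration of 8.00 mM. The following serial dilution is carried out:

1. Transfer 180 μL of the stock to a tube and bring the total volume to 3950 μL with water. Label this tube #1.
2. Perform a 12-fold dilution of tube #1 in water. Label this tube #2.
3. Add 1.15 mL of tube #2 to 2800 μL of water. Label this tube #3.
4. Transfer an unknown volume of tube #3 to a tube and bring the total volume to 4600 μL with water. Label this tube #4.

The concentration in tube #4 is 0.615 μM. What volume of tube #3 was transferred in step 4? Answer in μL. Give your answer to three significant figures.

Step 1: 180 μL brought to 3950 μL → factor 3950/180 = 21.944
Step 2: 12-fold → factor 12
Step 3: 1.15 mL + 2800 μL = 3.95 mL total → factor 3.95/1.15 = 3.4348
Step 4: v brought to 4600 μL → factor = 4600 μL/v
Product of known-step factors = 904.49
Overall factor = 8.00 mM / (0.615 μM) = 13008
Step-4 factor = 13008 / 904.49 = 14.382
v = 4600 μL / 14.382 = 320 μL

320 μL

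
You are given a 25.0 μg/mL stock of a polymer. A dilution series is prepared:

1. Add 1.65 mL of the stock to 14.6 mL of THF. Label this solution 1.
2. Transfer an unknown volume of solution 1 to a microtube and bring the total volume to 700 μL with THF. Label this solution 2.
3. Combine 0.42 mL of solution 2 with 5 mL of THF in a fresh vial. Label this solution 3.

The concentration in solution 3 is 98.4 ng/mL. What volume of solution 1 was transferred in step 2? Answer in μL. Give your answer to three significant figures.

Step 1: 1.65 mL + 14.6 mL = 16.25 mL total → factor 16.25/1.65 = 9.8485
Step 2: v brought to 700 μL → factor = 700 μL/v
Step 3: 0.42 mL + 5 mL = 5.42 mL total → factor 5.42/0.42 = 12.905
Product of known-step factors = 127.09
Overall factor = 25.0 μg/mL / (98.4 ng/mL) = 254.07
Step-2 factor = 254.07 / 127.09 = 1.9991
v = 700 μL / 1.9991 = 350 μL

350 μL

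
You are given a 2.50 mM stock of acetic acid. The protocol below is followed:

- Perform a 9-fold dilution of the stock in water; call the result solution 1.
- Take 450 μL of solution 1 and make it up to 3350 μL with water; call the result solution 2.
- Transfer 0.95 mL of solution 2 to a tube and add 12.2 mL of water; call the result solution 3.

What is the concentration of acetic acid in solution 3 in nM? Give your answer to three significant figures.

Step 1: 9-fold → factor 9
Step 2: 450 μL brought to 3350 μL → factor 3350/450 = 7.4444
Step 3: 0.95 mL + 12.2 mL = 13.15 mL total → factor 13.15/0.95 = 13.842
Overall dilution factor = 9 × 7.4444 × 13.842 = 927.42
Final = 2.50 mM / 927.42 = 0.002696 mM = 2.70 × 10^3 nM

2.70 × 10^3 nM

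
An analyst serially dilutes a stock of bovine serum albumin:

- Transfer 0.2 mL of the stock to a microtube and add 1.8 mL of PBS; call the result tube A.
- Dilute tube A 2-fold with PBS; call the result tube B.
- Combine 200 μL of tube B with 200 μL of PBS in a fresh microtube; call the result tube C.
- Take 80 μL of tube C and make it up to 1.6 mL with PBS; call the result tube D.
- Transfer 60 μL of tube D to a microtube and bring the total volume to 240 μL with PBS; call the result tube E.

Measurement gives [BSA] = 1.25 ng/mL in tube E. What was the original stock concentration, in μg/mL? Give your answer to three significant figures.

4.00 μg/mL

Step 1: 0.2 mL + 1.8 mL = 2 mL total → factor 2/0.2 = 10
Step 2: 2-fold → factor 2
Step 3: 200 μL + 200 μL = 400 μL total → factor 400/200 = 2
Step 4: 80 μL brought to 1.6 mL → factor 1600/80 = 20
Step 5: 60 μL brought to 240 μL → factor 240/60 = 4
Overall dilution factor = 10 × 2 × 2 × 20 × 4 = 3200
Stock = 1.25 ng/mL × 3200 = 4000 ng/mL = 4.00 μg/mL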